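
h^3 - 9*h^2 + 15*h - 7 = (h - 7)*(h - 1)^2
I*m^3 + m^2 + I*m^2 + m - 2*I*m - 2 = (m + 2)*(m - I)*(I*m - I)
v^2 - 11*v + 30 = (v - 6)*(v - 5)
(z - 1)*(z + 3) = z^2 + 2*z - 3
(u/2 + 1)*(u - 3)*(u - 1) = u^3/2 - u^2 - 5*u/2 + 3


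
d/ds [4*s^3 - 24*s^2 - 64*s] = 12*s^2 - 48*s - 64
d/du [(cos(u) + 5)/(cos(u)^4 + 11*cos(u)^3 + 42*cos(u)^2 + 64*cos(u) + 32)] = 3*(cos(u)^3 + 10*cos(u)^2 + 29*cos(u) + 24)*sin(u)/((cos(u) + 1)^2*(cos(u) + 2)^2*(cos(u) + 4)^3)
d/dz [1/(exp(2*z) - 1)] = -1/(2*sinh(z)^2)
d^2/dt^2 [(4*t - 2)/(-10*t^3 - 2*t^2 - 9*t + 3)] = 4*(-600*t^5 + 480*t^4 + 332*t^3 - 78*t^2 + 108*t + 33)/(1000*t^9 + 600*t^8 + 2820*t^7 + 188*t^6 + 2178*t^5 - 1170*t^4 + 675*t^3 - 675*t^2 + 243*t - 27)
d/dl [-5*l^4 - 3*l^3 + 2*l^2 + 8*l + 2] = -20*l^3 - 9*l^2 + 4*l + 8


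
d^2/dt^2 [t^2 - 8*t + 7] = 2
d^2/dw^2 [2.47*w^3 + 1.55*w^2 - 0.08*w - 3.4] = 14.82*w + 3.1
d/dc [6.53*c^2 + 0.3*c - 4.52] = 13.06*c + 0.3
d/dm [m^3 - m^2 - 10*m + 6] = 3*m^2 - 2*m - 10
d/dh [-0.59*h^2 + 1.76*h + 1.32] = 1.76 - 1.18*h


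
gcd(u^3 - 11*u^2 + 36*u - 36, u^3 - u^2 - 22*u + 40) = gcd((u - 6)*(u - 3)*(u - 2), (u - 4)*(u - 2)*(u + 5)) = u - 2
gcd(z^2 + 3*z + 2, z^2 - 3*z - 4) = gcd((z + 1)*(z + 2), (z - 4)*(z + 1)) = z + 1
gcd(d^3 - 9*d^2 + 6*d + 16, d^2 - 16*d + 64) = d - 8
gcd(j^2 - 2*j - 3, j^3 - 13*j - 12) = j + 1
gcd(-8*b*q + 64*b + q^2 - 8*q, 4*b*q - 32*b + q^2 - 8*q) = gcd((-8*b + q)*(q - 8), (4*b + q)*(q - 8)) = q - 8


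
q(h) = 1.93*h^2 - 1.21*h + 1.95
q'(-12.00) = -47.53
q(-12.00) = 294.39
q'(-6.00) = -24.37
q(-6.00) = 78.69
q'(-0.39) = -2.72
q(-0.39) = 2.72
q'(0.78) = 1.80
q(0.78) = 2.18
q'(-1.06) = -5.30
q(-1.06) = 5.40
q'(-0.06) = -1.44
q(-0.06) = 2.03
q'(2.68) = 9.13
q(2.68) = 12.57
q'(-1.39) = -6.58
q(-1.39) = 7.36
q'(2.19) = 7.24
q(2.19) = 8.56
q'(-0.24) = -2.14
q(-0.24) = 2.35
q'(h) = 3.86*h - 1.21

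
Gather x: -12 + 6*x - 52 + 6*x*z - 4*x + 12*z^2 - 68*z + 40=x*(6*z + 2) + 12*z^2 - 68*z - 24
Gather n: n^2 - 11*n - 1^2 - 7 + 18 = n^2 - 11*n + 10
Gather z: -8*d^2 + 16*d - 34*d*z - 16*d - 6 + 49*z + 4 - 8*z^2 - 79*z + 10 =-8*d^2 - 8*z^2 + z*(-34*d - 30) + 8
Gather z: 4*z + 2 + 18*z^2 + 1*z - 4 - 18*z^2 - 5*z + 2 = 0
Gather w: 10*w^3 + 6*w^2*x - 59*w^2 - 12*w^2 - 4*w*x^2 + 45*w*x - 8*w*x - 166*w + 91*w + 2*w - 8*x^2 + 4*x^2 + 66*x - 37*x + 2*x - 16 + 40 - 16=10*w^3 + w^2*(6*x - 71) + w*(-4*x^2 + 37*x - 73) - 4*x^2 + 31*x + 8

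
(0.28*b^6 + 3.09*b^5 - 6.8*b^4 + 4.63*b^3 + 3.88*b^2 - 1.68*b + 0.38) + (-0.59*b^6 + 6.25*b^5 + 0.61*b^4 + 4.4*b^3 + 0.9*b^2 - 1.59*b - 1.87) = -0.31*b^6 + 9.34*b^5 - 6.19*b^4 + 9.03*b^3 + 4.78*b^2 - 3.27*b - 1.49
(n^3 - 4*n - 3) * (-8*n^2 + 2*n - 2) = -8*n^5 + 2*n^4 + 30*n^3 + 16*n^2 + 2*n + 6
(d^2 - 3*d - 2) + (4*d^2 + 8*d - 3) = 5*d^2 + 5*d - 5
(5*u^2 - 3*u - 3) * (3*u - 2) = 15*u^3 - 19*u^2 - 3*u + 6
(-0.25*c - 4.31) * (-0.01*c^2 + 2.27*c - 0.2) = 0.0025*c^3 - 0.5244*c^2 - 9.7337*c + 0.862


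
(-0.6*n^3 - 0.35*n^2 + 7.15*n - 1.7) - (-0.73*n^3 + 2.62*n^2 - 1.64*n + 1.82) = 0.13*n^3 - 2.97*n^2 + 8.79*n - 3.52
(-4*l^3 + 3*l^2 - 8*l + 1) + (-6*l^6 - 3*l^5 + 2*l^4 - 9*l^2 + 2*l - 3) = -6*l^6 - 3*l^5 + 2*l^4 - 4*l^3 - 6*l^2 - 6*l - 2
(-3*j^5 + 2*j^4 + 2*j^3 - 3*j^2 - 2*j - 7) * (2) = -6*j^5 + 4*j^4 + 4*j^3 - 6*j^2 - 4*j - 14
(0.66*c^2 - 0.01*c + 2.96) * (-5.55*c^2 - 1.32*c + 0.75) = -3.663*c^4 - 0.8157*c^3 - 15.9198*c^2 - 3.9147*c + 2.22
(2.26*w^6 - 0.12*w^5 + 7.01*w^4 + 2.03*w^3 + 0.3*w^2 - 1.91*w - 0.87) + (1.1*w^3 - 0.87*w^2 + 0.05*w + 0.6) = 2.26*w^6 - 0.12*w^5 + 7.01*w^4 + 3.13*w^3 - 0.57*w^2 - 1.86*w - 0.27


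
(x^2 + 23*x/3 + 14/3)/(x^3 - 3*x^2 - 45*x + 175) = (x + 2/3)/(x^2 - 10*x + 25)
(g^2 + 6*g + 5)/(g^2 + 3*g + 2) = (g + 5)/(g + 2)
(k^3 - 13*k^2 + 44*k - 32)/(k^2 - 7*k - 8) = (k^2 - 5*k + 4)/(k + 1)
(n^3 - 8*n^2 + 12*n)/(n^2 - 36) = n*(n - 2)/(n + 6)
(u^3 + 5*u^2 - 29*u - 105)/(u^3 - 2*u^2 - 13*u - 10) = (u^2 + 10*u + 21)/(u^2 + 3*u + 2)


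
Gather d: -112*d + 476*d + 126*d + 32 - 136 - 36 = 490*d - 140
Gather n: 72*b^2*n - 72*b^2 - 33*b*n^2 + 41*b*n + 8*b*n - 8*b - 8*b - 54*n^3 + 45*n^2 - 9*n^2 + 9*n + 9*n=-72*b^2 - 16*b - 54*n^3 + n^2*(36 - 33*b) + n*(72*b^2 + 49*b + 18)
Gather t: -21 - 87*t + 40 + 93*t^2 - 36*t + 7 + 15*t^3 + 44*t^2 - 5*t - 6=15*t^3 + 137*t^2 - 128*t + 20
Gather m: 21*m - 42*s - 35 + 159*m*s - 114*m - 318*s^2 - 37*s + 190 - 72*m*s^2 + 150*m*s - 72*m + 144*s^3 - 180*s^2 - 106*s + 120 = m*(-72*s^2 + 309*s - 165) + 144*s^3 - 498*s^2 - 185*s + 275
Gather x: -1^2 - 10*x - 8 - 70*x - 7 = -80*x - 16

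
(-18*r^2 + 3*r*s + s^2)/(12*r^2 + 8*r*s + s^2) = (-3*r + s)/(2*r + s)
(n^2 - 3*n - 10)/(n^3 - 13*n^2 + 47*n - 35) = (n + 2)/(n^2 - 8*n + 7)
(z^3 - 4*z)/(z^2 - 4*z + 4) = z*(z + 2)/(z - 2)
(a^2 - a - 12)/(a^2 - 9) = (a - 4)/(a - 3)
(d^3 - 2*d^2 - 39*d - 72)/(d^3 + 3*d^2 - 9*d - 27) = (d - 8)/(d - 3)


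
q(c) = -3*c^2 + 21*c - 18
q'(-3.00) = 39.00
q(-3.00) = -108.00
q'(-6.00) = 57.00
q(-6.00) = -252.00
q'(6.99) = -20.94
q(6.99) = -17.79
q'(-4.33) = 46.98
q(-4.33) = -165.18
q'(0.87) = 15.78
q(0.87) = -2.00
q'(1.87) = 9.78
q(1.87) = 10.78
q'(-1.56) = 30.36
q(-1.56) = -58.06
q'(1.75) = 10.50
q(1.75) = 9.56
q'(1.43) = 12.42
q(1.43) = 5.90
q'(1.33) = 13.02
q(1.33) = 4.62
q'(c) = 21 - 6*c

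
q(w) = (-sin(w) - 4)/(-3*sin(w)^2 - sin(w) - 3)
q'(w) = (6*sin(w)*cos(w) + cos(w))*(-sin(w) - 4)/(-3*sin(w)^2 - sin(w) - 3)^2 - cos(w)/(-3*sin(w)^2 - sin(w) - 3)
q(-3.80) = 0.97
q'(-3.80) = 0.59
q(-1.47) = 0.60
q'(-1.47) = 0.08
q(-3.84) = 0.95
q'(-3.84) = 0.57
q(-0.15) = 1.32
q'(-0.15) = 0.29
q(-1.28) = 0.63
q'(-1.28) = 0.24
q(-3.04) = 1.33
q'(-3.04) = -0.16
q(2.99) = 1.29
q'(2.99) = 0.45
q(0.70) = 0.95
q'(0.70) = -0.57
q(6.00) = 1.26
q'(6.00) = 0.60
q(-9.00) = 1.16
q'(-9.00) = -0.80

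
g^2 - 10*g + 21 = (g - 7)*(g - 3)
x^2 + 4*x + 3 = (x + 1)*(x + 3)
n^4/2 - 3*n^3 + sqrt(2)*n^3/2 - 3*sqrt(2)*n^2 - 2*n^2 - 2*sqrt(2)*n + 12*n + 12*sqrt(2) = (n/2 + 1)*(n - 6)*(n - 2)*(n + sqrt(2))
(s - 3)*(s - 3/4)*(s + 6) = s^3 + 9*s^2/4 - 81*s/4 + 27/2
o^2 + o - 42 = (o - 6)*(o + 7)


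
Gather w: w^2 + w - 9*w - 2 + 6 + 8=w^2 - 8*w + 12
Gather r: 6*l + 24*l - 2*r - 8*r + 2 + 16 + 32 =30*l - 10*r + 50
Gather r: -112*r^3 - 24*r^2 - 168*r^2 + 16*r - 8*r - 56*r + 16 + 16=-112*r^3 - 192*r^2 - 48*r + 32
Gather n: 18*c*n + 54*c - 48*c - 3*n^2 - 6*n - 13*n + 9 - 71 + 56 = 6*c - 3*n^2 + n*(18*c - 19) - 6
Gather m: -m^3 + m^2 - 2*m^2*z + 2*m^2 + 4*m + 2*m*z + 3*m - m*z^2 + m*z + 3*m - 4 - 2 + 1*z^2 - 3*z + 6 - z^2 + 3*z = -m^3 + m^2*(3 - 2*z) + m*(-z^2 + 3*z + 10)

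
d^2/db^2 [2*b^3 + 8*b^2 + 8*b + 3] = 12*b + 16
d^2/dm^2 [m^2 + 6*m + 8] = 2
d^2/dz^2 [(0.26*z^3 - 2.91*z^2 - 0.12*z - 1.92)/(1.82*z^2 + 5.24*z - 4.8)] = (2.1316282072803e-14*z^4 + 73.529872*z^3 - 229.926528*z^2 - 80.211456*z - 279.112704)/(6.028568*z^6 + 52.070928*z^5 + 102.219936*z^4 - 130.782016*z^3 - 269.59104*z^2 + 362.1888*z - 110.592)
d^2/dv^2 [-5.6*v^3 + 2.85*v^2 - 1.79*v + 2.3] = 5.7 - 33.6*v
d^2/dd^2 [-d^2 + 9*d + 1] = -2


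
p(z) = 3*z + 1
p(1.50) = 5.50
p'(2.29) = 3.00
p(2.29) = 7.87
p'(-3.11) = 3.00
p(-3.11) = -8.33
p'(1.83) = 3.00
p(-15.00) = -44.00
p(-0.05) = 0.85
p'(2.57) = 3.00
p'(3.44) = 3.00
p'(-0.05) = 3.00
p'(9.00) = 3.00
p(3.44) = 11.32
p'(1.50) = 3.00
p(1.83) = 6.49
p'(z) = 3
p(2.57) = 8.71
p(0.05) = 1.15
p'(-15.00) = 3.00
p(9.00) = 28.00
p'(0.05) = 3.00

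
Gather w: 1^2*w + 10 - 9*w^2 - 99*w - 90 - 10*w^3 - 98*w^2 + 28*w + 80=-10*w^3 - 107*w^2 - 70*w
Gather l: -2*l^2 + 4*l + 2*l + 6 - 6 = -2*l^2 + 6*l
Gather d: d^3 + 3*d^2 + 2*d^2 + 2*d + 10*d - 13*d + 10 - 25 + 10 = d^3 + 5*d^2 - d - 5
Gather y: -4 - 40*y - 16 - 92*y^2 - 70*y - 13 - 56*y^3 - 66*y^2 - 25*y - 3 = -56*y^3 - 158*y^2 - 135*y - 36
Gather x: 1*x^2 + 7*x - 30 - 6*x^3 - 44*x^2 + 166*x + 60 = -6*x^3 - 43*x^2 + 173*x + 30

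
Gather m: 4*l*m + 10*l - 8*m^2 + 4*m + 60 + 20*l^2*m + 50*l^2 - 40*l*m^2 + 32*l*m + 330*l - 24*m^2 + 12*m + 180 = 50*l^2 + 340*l + m^2*(-40*l - 32) + m*(20*l^2 + 36*l + 16) + 240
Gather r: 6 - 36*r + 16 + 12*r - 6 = 16 - 24*r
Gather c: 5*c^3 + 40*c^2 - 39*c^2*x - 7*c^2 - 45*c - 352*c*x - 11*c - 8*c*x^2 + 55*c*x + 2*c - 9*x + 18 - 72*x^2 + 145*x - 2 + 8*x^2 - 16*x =5*c^3 + c^2*(33 - 39*x) + c*(-8*x^2 - 297*x - 54) - 64*x^2 + 120*x + 16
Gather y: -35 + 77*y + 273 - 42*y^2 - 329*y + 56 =-42*y^2 - 252*y + 294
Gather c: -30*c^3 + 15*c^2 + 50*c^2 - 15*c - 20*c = -30*c^3 + 65*c^2 - 35*c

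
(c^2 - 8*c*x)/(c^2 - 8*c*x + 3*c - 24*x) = c/(c + 3)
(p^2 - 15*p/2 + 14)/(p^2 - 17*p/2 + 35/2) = (p - 4)/(p - 5)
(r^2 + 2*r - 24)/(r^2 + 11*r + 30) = (r - 4)/(r + 5)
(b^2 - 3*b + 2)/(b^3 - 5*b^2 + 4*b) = (b - 2)/(b*(b - 4))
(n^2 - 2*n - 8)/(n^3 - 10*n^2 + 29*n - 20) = (n + 2)/(n^2 - 6*n + 5)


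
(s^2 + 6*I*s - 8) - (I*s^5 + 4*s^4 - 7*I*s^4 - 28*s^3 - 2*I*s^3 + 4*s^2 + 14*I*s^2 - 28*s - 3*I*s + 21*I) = -I*s^5 - 4*s^4 + 7*I*s^4 + 28*s^3 + 2*I*s^3 - 3*s^2 - 14*I*s^2 + 28*s + 9*I*s - 8 - 21*I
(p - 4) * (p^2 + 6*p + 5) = p^3 + 2*p^2 - 19*p - 20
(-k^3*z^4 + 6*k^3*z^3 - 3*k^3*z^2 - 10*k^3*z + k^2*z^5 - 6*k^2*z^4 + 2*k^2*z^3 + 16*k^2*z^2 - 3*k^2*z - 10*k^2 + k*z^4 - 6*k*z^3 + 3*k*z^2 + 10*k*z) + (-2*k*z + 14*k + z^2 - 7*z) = -k^3*z^4 + 6*k^3*z^3 - 3*k^3*z^2 - 10*k^3*z + k^2*z^5 - 6*k^2*z^4 + 2*k^2*z^3 + 16*k^2*z^2 - 3*k^2*z - 10*k^2 + k*z^4 - 6*k*z^3 + 3*k*z^2 + 8*k*z + 14*k + z^2 - 7*z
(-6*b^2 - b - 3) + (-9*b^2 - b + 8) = -15*b^2 - 2*b + 5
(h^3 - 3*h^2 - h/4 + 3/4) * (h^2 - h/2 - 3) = h^5 - 7*h^4/2 - 7*h^3/4 + 79*h^2/8 + 3*h/8 - 9/4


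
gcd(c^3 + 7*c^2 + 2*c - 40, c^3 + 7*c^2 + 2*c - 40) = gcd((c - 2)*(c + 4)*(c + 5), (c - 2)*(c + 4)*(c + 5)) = c^3 + 7*c^2 + 2*c - 40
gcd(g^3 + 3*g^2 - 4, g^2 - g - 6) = g + 2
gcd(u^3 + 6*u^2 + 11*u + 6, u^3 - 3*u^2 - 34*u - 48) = u^2 + 5*u + 6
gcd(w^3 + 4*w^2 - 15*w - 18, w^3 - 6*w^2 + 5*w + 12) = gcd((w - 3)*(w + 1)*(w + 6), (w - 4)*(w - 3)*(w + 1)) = w^2 - 2*w - 3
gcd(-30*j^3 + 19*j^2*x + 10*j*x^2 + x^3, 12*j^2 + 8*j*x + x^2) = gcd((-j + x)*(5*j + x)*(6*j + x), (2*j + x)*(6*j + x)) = 6*j + x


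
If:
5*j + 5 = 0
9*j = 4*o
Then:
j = -1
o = -9/4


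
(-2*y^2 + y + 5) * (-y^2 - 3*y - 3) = 2*y^4 + 5*y^3 - 2*y^2 - 18*y - 15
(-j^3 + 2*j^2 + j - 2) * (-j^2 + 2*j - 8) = j^5 - 4*j^4 + 11*j^3 - 12*j^2 - 12*j + 16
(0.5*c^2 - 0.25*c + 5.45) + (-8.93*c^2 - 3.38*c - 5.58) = -8.43*c^2 - 3.63*c - 0.13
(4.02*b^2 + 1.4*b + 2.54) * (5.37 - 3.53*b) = -14.1906*b^3 + 16.6454*b^2 - 1.4482*b + 13.6398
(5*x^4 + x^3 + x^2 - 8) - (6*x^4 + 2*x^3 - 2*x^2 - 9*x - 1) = -x^4 - x^3 + 3*x^2 + 9*x - 7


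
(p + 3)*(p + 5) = p^2 + 8*p + 15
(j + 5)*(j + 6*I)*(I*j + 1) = I*j^3 - 5*j^2 + 5*I*j^2 - 25*j + 6*I*j + 30*I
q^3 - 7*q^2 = q^2*(q - 7)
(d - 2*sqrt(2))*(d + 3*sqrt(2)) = d^2 + sqrt(2)*d - 12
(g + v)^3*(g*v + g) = g^4*v + g^4 + 3*g^3*v^2 + 3*g^3*v + 3*g^2*v^3 + 3*g^2*v^2 + g*v^4 + g*v^3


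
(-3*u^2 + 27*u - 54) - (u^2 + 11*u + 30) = -4*u^2 + 16*u - 84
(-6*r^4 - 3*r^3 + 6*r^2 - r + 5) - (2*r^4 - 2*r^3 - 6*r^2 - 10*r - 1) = -8*r^4 - r^3 + 12*r^2 + 9*r + 6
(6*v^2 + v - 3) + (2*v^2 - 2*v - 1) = 8*v^2 - v - 4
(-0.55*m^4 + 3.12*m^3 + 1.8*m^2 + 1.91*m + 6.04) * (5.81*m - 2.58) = -3.1955*m^5 + 19.5462*m^4 + 2.4084*m^3 + 6.4531*m^2 + 30.1646*m - 15.5832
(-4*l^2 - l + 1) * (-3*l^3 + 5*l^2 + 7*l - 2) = 12*l^5 - 17*l^4 - 36*l^3 + 6*l^2 + 9*l - 2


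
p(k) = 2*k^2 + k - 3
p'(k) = 4*k + 1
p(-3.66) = 20.13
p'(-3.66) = -13.64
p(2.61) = 13.23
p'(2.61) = 11.44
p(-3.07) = 12.78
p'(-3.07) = -11.28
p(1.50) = 3.00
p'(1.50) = 7.00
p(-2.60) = 7.92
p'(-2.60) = -9.40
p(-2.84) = 10.29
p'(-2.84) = -10.36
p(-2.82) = 10.08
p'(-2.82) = -10.28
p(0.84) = -0.75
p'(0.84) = 4.36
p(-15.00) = 432.00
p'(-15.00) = -59.00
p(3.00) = 18.00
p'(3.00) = 13.00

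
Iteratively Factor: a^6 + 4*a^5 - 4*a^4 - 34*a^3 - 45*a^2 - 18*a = (a)*(a^5 + 4*a^4 - 4*a^3 - 34*a^2 - 45*a - 18) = a*(a + 3)*(a^4 + a^3 - 7*a^2 - 13*a - 6) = a*(a - 3)*(a + 3)*(a^3 + 4*a^2 + 5*a + 2) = a*(a - 3)*(a + 2)*(a + 3)*(a^2 + 2*a + 1) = a*(a - 3)*(a + 1)*(a + 2)*(a + 3)*(a + 1)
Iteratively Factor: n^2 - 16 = (n + 4)*(n - 4)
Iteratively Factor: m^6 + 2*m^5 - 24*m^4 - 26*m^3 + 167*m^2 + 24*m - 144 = (m - 3)*(m^5 + 5*m^4 - 9*m^3 - 53*m^2 + 8*m + 48) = (m - 3)*(m + 4)*(m^4 + m^3 - 13*m^2 - m + 12) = (m - 3)*(m - 1)*(m + 4)*(m^3 + 2*m^2 - 11*m - 12) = (m - 3)^2*(m - 1)*(m + 4)*(m^2 + 5*m + 4) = (m - 3)^2*(m - 1)*(m + 4)^2*(m + 1)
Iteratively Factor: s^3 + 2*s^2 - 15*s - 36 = (s + 3)*(s^2 - s - 12) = (s - 4)*(s + 3)*(s + 3)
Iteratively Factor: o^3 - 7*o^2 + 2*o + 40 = (o + 2)*(o^2 - 9*o + 20) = (o - 4)*(o + 2)*(o - 5)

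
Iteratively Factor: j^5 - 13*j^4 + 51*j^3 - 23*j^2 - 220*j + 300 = (j - 3)*(j^4 - 10*j^3 + 21*j^2 + 40*j - 100) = (j - 5)*(j - 3)*(j^3 - 5*j^2 - 4*j + 20) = (j - 5)*(j - 3)*(j - 2)*(j^2 - 3*j - 10) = (j - 5)*(j - 3)*(j - 2)*(j + 2)*(j - 5)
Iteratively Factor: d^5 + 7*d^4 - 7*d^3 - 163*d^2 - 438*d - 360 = (d - 5)*(d^4 + 12*d^3 + 53*d^2 + 102*d + 72) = (d - 5)*(d + 2)*(d^3 + 10*d^2 + 33*d + 36) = (d - 5)*(d + 2)*(d + 3)*(d^2 + 7*d + 12) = (d - 5)*(d + 2)*(d + 3)*(d + 4)*(d + 3)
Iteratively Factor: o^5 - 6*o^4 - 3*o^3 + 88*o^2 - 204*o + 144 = (o - 3)*(o^4 - 3*o^3 - 12*o^2 + 52*o - 48) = (o - 3)^2*(o^3 - 12*o + 16) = (o - 3)^2*(o - 2)*(o^2 + 2*o - 8) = (o - 3)^2*(o - 2)^2*(o + 4)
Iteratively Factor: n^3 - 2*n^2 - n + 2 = (n - 2)*(n^2 - 1) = (n - 2)*(n - 1)*(n + 1)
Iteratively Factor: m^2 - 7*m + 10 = (m - 5)*(m - 2)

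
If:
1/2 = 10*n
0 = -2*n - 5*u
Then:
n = 1/20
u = -1/50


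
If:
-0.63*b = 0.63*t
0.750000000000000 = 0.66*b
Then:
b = 1.14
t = -1.14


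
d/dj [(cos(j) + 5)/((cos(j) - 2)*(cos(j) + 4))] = (cos(j)^2 + 10*cos(j) + 18)*sin(j)/((cos(j) - 2)^2*(cos(j) + 4)^2)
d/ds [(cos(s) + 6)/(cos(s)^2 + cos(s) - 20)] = (cos(s)^2 + 12*cos(s) + 26)*sin(s)/(cos(s)^2 + cos(s) - 20)^2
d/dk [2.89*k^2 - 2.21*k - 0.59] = 5.78*k - 2.21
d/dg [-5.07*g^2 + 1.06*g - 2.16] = 1.06 - 10.14*g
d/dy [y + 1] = 1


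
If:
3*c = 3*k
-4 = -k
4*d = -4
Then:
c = 4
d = -1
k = 4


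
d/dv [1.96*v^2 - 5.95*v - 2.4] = 3.92*v - 5.95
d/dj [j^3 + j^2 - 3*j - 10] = 3*j^2 + 2*j - 3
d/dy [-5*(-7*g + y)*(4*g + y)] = 15*g - 10*y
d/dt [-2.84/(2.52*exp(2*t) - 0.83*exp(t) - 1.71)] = (14.3136*exp(t) - 2.3572)*exp(t)/(-2.52*exp(2*t) + 0.83*exp(t) + 1.71)^2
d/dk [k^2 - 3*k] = 2*k - 3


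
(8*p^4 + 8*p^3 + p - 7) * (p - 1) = 8*p^5 - 8*p^3 + p^2 - 8*p + 7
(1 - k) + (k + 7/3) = 10/3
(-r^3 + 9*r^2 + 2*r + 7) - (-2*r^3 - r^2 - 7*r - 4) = r^3 + 10*r^2 + 9*r + 11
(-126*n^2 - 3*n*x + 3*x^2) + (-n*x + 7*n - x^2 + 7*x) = -126*n^2 - 4*n*x + 7*n + 2*x^2 + 7*x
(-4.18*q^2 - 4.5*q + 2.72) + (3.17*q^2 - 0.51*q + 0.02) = -1.01*q^2 - 5.01*q + 2.74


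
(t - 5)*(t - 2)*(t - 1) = t^3 - 8*t^2 + 17*t - 10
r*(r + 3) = r^2 + 3*r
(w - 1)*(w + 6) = w^2 + 5*w - 6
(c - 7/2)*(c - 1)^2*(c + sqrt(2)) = c^4 - 11*c^3/2 + sqrt(2)*c^3 - 11*sqrt(2)*c^2/2 + 8*c^2 - 7*c/2 + 8*sqrt(2)*c - 7*sqrt(2)/2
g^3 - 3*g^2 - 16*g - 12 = (g - 6)*(g + 1)*(g + 2)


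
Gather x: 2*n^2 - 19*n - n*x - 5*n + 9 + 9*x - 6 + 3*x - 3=2*n^2 - 24*n + x*(12 - n)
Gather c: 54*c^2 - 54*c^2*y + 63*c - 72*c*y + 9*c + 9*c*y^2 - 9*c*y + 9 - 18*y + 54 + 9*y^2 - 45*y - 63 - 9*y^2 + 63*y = c^2*(54 - 54*y) + c*(9*y^2 - 81*y + 72)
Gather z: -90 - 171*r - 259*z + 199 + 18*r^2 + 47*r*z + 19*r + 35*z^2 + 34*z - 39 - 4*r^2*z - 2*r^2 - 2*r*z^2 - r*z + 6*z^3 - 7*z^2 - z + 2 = 16*r^2 - 152*r + 6*z^3 + z^2*(28 - 2*r) + z*(-4*r^2 + 46*r - 226) + 72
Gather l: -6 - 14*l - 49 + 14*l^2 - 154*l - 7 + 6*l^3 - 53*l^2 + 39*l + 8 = 6*l^3 - 39*l^2 - 129*l - 54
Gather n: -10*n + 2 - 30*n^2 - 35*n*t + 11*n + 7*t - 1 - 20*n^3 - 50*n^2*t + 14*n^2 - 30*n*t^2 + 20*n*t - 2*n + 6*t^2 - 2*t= -20*n^3 + n^2*(-50*t - 16) + n*(-30*t^2 - 15*t - 1) + 6*t^2 + 5*t + 1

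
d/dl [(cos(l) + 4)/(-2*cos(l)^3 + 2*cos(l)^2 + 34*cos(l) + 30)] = (13*cos(l) - 11*cos(2*l) - cos(3*l) + 95)*sin(l)/(4*(-cos(l)^3 + cos(l)^2 + 17*cos(l) + 15)^2)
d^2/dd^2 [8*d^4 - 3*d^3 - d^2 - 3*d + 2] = 96*d^2 - 18*d - 2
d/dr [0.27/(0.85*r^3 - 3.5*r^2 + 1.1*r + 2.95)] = (-0.6885*r^2 + 1.89*r - 0.297)/(0.85*r^3 - 3.5*r^2 + 1.1*r + 2.95)^2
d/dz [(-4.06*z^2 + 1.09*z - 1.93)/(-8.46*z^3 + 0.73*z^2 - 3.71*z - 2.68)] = (-34.3476*z^4 + 18.4428*z^3 - 34.7165*z^2 + 24.5794*z - 10.0815)/(71.5716*z^6 - 12.3516*z^5 + 63.3061*z^4 + 39.929*z^3 + 9.8513*z^2 + 19.8856*z + 7.1824)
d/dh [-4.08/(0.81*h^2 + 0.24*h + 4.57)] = (6.6096*h + 0.9792)/(0.81*h^2 + 0.24*h + 4.57)^2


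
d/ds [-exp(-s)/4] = exp(-s)/4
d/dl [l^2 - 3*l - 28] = 2*l - 3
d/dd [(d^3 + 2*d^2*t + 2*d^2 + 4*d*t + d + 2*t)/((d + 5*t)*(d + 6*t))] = (d^4 + 22*d^3*t + 112*d^2*t^2 + 18*d^2*t - d^2 + 120*d*t^3 + 120*d*t^2 - 4*d*t + 120*t^3 + 8*t^2)/(d^4 + 22*d^3*t + 181*d^2*t^2 + 660*d*t^3 + 900*t^4)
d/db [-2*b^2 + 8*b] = 8 - 4*b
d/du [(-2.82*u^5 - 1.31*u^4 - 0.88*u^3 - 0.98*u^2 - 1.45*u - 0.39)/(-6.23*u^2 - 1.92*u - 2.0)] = (52.7058*u^6 + 37.9802*u^5 + 41.228*u^4 + 13.8592*u^3 - 1.8719*u^2 - 0.939400000000001*u + 2.1512)/(38.8129*u^4 + 23.9232*u^3 + 28.6064*u^2 + 7.68*u + 4.0)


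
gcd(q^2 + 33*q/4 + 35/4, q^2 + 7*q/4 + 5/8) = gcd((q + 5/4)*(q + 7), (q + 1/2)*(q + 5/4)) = q + 5/4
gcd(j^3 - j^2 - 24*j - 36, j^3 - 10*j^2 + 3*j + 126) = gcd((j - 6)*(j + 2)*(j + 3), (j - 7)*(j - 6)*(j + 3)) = j^2 - 3*j - 18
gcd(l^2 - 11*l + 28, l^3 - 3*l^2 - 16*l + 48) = l - 4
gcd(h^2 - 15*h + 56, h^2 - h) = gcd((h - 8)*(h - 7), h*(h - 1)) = 1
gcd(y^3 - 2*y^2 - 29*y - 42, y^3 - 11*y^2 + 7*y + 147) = y^2 - 4*y - 21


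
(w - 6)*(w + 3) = w^2 - 3*w - 18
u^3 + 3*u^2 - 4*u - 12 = (u - 2)*(u + 2)*(u + 3)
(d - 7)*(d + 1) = d^2 - 6*d - 7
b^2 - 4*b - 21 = (b - 7)*(b + 3)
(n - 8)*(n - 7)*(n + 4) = n^3 - 11*n^2 - 4*n + 224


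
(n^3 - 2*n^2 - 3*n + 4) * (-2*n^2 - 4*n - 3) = -2*n^5 + 11*n^3 + 10*n^2 - 7*n - 12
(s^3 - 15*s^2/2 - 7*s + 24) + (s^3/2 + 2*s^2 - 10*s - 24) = 3*s^3/2 - 11*s^2/2 - 17*s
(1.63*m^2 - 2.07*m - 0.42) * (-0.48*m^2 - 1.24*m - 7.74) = -0.7824*m^4 - 1.0276*m^3 - 9.8478*m^2 + 16.5426*m + 3.2508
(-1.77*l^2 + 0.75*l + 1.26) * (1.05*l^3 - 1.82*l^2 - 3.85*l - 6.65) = -1.8585*l^5 + 4.0089*l^4 + 6.7725*l^3 + 6.5898*l^2 - 9.8385*l - 8.379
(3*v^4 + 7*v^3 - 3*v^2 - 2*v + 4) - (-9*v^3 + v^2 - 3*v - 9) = 3*v^4 + 16*v^3 - 4*v^2 + v + 13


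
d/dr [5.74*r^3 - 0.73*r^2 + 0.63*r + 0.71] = 17.22*r^2 - 1.46*r + 0.63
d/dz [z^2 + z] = 2*z + 1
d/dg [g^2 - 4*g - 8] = 2*g - 4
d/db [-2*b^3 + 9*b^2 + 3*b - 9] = -6*b^2 + 18*b + 3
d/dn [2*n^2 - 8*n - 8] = 4*n - 8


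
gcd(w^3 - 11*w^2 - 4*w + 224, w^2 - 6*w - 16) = w - 8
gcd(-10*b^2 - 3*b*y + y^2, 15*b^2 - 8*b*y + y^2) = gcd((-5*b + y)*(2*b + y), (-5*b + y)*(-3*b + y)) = -5*b + y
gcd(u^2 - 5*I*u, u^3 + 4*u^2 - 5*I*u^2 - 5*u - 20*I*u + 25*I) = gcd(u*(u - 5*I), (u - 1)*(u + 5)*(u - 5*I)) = u - 5*I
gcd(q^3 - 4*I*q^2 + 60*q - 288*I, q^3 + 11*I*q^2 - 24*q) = q + 8*I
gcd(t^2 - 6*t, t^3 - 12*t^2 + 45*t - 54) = t - 6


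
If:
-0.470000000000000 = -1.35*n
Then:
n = 0.35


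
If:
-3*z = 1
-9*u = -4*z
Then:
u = -4/27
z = -1/3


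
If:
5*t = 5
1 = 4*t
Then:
No Solution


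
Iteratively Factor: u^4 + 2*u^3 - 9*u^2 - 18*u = (u)*(u^3 + 2*u^2 - 9*u - 18) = u*(u + 2)*(u^2 - 9) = u*(u - 3)*(u + 2)*(u + 3)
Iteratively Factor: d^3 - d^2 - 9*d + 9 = (d + 3)*(d^2 - 4*d + 3) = (d - 1)*(d + 3)*(d - 3)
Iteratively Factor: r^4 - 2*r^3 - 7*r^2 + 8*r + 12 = (r + 2)*(r^3 - 4*r^2 + r + 6) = (r - 2)*(r + 2)*(r^2 - 2*r - 3) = (r - 3)*(r - 2)*(r + 2)*(r + 1)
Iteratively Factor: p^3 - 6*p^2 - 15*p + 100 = (p - 5)*(p^2 - p - 20) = (p - 5)^2*(p + 4)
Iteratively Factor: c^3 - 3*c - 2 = (c + 1)*(c^2 - c - 2) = (c - 2)*(c + 1)*(c + 1)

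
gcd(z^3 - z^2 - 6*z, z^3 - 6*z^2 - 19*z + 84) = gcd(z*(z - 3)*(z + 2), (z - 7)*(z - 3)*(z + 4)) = z - 3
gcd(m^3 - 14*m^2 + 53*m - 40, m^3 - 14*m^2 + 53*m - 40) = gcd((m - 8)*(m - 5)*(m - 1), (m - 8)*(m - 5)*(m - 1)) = m^3 - 14*m^2 + 53*m - 40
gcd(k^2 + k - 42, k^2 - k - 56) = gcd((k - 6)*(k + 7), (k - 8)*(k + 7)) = k + 7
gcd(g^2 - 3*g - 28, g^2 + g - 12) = g + 4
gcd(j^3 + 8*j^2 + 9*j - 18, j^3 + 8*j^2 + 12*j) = j + 6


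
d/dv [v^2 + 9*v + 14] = 2*v + 9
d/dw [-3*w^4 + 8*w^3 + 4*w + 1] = -12*w^3 + 24*w^2 + 4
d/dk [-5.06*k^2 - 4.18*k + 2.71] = -10.12*k - 4.18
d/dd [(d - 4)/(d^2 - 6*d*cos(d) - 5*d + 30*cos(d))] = (-6*d^2*sin(d) - d^2 + 54*d*sin(d) + 8*d - 120*sin(d) + 6*cos(d) - 20)/((d - 5)^2*(d - 6*cos(d))^2)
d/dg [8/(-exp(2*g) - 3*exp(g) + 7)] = (16*exp(g) + 24)*exp(g)/(exp(2*g) + 3*exp(g) - 7)^2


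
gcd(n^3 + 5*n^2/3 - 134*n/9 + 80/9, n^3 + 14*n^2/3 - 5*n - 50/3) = n + 5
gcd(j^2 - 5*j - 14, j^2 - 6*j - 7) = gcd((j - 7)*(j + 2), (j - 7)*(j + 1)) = j - 7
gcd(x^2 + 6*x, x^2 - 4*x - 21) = 1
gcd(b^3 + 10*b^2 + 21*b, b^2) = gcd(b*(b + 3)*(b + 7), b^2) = b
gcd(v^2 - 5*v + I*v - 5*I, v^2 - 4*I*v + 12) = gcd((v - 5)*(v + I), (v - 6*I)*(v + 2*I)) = 1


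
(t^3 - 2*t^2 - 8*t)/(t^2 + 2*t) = t - 4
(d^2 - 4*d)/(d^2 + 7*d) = (d - 4)/(d + 7)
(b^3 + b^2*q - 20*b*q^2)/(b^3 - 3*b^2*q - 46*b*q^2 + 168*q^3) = b*(-b - 5*q)/(-b^2 - b*q + 42*q^2)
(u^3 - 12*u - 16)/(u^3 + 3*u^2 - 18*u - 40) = (u + 2)/(u + 5)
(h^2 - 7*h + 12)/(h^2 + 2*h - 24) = (h - 3)/(h + 6)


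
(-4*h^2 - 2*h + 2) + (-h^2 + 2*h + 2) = 4 - 5*h^2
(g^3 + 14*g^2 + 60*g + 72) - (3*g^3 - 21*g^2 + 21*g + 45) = -2*g^3 + 35*g^2 + 39*g + 27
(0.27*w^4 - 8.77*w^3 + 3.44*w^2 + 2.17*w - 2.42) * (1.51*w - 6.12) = 0.4077*w^5 - 14.8951*w^4 + 58.8668*w^3 - 17.7761*w^2 - 16.9346*w + 14.8104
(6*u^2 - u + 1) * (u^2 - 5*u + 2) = 6*u^4 - 31*u^3 + 18*u^2 - 7*u + 2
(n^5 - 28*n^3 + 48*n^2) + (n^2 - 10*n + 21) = n^5 - 28*n^3 + 49*n^2 - 10*n + 21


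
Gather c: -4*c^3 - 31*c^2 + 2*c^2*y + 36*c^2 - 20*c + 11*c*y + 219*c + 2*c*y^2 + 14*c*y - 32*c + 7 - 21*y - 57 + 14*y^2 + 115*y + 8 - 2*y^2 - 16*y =-4*c^3 + c^2*(2*y + 5) + c*(2*y^2 + 25*y + 167) + 12*y^2 + 78*y - 42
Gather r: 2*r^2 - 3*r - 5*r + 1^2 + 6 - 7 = 2*r^2 - 8*r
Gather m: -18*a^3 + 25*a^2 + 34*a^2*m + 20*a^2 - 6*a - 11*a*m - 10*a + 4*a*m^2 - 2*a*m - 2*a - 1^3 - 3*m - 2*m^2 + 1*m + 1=-18*a^3 + 45*a^2 - 18*a + m^2*(4*a - 2) + m*(34*a^2 - 13*a - 2)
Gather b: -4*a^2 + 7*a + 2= -4*a^2 + 7*a + 2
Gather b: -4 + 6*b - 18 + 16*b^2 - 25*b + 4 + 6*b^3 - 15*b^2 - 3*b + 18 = 6*b^3 + b^2 - 22*b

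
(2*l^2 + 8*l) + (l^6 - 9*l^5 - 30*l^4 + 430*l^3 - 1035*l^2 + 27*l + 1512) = l^6 - 9*l^5 - 30*l^4 + 430*l^3 - 1033*l^2 + 35*l + 1512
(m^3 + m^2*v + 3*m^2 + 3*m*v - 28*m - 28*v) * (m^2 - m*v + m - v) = m^5 + 4*m^4 - m^3*v^2 - 25*m^3 - 4*m^2*v^2 - 28*m^2 + 25*m*v^2 + 28*v^2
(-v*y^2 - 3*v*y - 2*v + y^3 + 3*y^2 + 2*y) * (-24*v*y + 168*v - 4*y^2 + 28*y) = 24*v^2*y^3 - 96*v^2*y^2 - 456*v^2*y - 336*v^2 - 20*v*y^4 + 80*v*y^3 + 380*v*y^2 + 280*v*y - 4*y^5 + 16*y^4 + 76*y^3 + 56*y^2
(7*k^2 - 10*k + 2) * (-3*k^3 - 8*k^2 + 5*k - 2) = -21*k^5 - 26*k^4 + 109*k^3 - 80*k^2 + 30*k - 4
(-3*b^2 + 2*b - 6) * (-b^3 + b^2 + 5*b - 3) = 3*b^5 - 5*b^4 - 7*b^3 + 13*b^2 - 36*b + 18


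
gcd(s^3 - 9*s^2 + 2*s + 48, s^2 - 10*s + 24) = 1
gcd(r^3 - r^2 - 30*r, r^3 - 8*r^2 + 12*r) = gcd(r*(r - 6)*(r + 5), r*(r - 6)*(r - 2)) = r^2 - 6*r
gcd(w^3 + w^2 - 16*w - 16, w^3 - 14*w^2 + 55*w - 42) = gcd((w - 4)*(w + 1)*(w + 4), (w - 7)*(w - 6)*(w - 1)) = 1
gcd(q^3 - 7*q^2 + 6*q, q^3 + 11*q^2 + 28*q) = q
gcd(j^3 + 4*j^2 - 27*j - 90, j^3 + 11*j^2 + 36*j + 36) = j^2 + 9*j + 18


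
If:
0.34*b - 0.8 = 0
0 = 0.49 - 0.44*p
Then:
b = 2.35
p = 1.11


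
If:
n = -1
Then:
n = -1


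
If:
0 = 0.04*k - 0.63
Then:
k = 15.75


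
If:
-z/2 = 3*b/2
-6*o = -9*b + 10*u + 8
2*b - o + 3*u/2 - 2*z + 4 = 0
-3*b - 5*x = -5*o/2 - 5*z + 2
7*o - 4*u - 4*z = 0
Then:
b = -648/2077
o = -128/2077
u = -2168/2077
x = 1438/2077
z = 1944/2077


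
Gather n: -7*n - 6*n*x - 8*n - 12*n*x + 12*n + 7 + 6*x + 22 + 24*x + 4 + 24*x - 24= n*(-18*x - 3) + 54*x + 9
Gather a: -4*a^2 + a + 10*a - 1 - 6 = -4*a^2 + 11*a - 7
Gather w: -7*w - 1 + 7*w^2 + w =7*w^2 - 6*w - 1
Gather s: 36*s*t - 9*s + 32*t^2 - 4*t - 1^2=s*(36*t - 9) + 32*t^2 - 4*t - 1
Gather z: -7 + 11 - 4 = 0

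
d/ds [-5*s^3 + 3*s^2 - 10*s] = -15*s^2 + 6*s - 10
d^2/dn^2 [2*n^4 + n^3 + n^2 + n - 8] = 24*n^2 + 6*n + 2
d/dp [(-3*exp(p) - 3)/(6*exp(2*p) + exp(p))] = 3*(6*exp(2*p) + 12*exp(p) + 1)*exp(-p)/(36*exp(2*p) + 12*exp(p) + 1)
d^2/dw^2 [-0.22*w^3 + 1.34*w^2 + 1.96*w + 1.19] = 2.68 - 1.32*w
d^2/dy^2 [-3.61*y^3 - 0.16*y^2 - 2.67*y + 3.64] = -21.66*y - 0.32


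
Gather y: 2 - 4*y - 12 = -4*y - 10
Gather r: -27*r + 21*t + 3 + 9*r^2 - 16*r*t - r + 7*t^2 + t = 9*r^2 + r*(-16*t - 28) + 7*t^2 + 22*t + 3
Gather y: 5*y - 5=5*y - 5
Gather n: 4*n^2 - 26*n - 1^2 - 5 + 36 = 4*n^2 - 26*n + 30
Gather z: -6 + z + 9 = z + 3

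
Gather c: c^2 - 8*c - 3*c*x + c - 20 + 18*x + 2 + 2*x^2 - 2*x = c^2 + c*(-3*x - 7) + 2*x^2 + 16*x - 18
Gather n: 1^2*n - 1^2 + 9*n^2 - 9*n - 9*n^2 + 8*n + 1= 0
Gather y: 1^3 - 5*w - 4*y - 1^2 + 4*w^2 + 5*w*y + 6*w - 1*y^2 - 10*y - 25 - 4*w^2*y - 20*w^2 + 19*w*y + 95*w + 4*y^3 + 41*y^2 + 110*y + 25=-16*w^2 + 96*w + 4*y^3 + 40*y^2 + y*(-4*w^2 + 24*w + 96)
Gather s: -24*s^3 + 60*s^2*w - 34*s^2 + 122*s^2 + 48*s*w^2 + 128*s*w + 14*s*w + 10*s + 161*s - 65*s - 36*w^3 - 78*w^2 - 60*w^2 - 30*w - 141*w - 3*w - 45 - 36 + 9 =-24*s^3 + s^2*(60*w + 88) + s*(48*w^2 + 142*w + 106) - 36*w^3 - 138*w^2 - 174*w - 72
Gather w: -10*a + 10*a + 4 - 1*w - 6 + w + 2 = 0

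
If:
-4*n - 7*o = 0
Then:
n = -7*o/4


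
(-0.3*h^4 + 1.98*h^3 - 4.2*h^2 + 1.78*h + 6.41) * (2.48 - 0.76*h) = 0.228*h^5 - 2.2488*h^4 + 8.1024*h^3 - 11.7688*h^2 - 0.4572*h + 15.8968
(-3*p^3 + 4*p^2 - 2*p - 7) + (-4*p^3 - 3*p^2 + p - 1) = -7*p^3 + p^2 - p - 8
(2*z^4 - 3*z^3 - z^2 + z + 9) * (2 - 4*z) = -8*z^5 + 16*z^4 - 2*z^3 - 6*z^2 - 34*z + 18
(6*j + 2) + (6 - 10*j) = 8 - 4*j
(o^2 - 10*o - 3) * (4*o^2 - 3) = 4*o^4 - 40*o^3 - 15*o^2 + 30*o + 9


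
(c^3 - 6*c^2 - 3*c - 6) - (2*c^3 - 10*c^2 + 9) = -c^3 + 4*c^2 - 3*c - 15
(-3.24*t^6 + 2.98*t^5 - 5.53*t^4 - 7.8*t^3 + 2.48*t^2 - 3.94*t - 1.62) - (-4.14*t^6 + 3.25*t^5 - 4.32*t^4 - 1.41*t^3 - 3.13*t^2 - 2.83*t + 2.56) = 0.899999999999999*t^6 - 0.27*t^5 - 1.21*t^4 - 6.39*t^3 + 5.61*t^2 - 1.11*t - 4.18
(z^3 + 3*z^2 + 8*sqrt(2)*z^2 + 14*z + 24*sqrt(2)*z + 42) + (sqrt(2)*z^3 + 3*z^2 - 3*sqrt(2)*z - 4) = z^3 + sqrt(2)*z^3 + 6*z^2 + 8*sqrt(2)*z^2 + 14*z + 21*sqrt(2)*z + 38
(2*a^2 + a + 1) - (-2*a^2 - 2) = 4*a^2 + a + 3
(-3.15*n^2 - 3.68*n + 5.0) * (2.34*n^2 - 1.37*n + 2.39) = -7.371*n^4 - 4.2957*n^3 + 9.2131*n^2 - 15.6452*n + 11.95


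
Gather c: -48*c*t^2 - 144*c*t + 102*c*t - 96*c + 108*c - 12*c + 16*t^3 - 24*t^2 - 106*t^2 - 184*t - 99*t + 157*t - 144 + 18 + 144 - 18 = c*(-48*t^2 - 42*t) + 16*t^3 - 130*t^2 - 126*t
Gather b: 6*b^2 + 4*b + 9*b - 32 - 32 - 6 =6*b^2 + 13*b - 70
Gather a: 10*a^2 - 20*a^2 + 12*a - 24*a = -10*a^2 - 12*a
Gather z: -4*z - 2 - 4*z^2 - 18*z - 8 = -4*z^2 - 22*z - 10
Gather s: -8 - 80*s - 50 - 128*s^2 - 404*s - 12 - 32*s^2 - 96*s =-160*s^2 - 580*s - 70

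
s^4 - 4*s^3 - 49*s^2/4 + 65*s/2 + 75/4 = (s - 5)*(s - 5/2)*(s + 1/2)*(s + 3)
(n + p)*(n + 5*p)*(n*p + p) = n^3*p + 6*n^2*p^2 + n^2*p + 5*n*p^3 + 6*n*p^2 + 5*p^3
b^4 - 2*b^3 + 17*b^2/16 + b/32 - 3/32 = (b - 1)*(b - 3/4)*(b - 1/2)*(b + 1/4)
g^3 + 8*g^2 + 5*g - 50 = (g - 2)*(g + 5)^2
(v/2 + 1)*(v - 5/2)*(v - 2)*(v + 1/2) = v^4/2 - v^3 - 21*v^2/8 + 4*v + 5/2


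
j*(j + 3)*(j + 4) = j^3 + 7*j^2 + 12*j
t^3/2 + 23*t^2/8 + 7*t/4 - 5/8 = (t/2 + 1/2)*(t - 1/4)*(t + 5)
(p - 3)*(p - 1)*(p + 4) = p^3 - 13*p + 12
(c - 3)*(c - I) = c^2 - 3*c - I*c + 3*I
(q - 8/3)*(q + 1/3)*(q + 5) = q^3 + 8*q^2/3 - 113*q/9 - 40/9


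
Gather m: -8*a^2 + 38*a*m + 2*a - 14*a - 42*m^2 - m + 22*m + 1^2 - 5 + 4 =-8*a^2 - 12*a - 42*m^2 + m*(38*a + 21)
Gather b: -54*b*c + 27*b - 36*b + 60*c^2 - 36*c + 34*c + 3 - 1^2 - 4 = b*(-54*c - 9) + 60*c^2 - 2*c - 2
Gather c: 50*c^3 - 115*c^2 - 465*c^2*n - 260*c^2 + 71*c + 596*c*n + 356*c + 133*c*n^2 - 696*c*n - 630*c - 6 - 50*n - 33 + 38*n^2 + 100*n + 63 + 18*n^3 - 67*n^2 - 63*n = 50*c^3 + c^2*(-465*n - 375) + c*(133*n^2 - 100*n - 203) + 18*n^3 - 29*n^2 - 13*n + 24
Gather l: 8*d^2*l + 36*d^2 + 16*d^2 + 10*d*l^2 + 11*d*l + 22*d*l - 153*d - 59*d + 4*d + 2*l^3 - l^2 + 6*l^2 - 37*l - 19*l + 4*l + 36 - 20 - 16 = 52*d^2 - 208*d + 2*l^3 + l^2*(10*d + 5) + l*(8*d^2 + 33*d - 52)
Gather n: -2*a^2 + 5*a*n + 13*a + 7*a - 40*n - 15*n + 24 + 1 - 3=-2*a^2 + 20*a + n*(5*a - 55) + 22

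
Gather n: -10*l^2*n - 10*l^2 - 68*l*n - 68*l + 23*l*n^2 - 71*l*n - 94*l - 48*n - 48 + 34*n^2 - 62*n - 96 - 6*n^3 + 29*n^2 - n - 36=-10*l^2 - 162*l - 6*n^3 + n^2*(23*l + 63) + n*(-10*l^2 - 139*l - 111) - 180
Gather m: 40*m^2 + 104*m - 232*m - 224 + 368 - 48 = 40*m^2 - 128*m + 96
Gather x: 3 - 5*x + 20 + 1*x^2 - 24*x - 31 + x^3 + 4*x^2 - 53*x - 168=x^3 + 5*x^2 - 82*x - 176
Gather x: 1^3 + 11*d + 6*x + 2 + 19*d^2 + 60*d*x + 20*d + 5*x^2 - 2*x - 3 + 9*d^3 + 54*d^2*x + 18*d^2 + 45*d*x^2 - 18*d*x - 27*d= 9*d^3 + 37*d^2 + 4*d + x^2*(45*d + 5) + x*(54*d^2 + 42*d + 4)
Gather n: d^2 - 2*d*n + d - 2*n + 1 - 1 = d^2 + d + n*(-2*d - 2)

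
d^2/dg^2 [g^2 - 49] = 2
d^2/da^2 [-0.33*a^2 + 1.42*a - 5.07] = -0.660000000000000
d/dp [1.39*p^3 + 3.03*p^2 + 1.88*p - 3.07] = 4.17*p^2 + 6.06*p + 1.88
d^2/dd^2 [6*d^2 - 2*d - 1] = 12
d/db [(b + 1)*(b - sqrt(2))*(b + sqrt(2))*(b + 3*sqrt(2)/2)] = 4*b^3 + 3*b^2 + 9*sqrt(2)*b^2/2 - 4*b + 3*sqrt(2)*b - 3*sqrt(2) - 2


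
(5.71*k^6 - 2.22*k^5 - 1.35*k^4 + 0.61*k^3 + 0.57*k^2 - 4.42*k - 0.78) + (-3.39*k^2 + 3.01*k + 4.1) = 5.71*k^6 - 2.22*k^5 - 1.35*k^4 + 0.61*k^3 - 2.82*k^2 - 1.41*k + 3.32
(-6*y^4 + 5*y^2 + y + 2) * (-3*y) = 18*y^5 - 15*y^3 - 3*y^2 - 6*y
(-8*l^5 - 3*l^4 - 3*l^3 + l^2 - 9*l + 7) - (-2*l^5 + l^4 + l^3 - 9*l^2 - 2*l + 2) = -6*l^5 - 4*l^4 - 4*l^3 + 10*l^2 - 7*l + 5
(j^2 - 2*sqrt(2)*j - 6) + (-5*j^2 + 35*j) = -4*j^2 - 2*sqrt(2)*j + 35*j - 6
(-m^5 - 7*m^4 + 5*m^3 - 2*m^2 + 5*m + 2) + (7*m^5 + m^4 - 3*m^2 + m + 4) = 6*m^5 - 6*m^4 + 5*m^3 - 5*m^2 + 6*m + 6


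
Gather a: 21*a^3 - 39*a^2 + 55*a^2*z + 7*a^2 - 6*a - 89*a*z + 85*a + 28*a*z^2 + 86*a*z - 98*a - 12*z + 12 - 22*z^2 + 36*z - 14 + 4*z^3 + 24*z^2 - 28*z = 21*a^3 + a^2*(55*z - 32) + a*(28*z^2 - 3*z - 19) + 4*z^3 + 2*z^2 - 4*z - 2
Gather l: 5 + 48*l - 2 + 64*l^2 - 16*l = 64*l^2 + 32*l + 3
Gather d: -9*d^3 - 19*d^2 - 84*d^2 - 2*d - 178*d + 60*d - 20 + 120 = -9*d^3 - 103*d^2 - 120*d + 100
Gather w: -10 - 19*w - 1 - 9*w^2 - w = -9*w^2 - 20*w - 11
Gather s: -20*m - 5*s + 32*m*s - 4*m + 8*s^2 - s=-24*m + 8*s^2 + s*(32*m - 6)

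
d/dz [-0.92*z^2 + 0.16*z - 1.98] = 0.16 - 1.84*z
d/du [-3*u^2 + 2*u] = 2 - 6*u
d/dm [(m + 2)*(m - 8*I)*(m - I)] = 3*m^2 + m*(4 - 18*I) - 8 - 18*I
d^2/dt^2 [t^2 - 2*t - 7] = 2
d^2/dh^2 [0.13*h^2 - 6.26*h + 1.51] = 0.260000000000000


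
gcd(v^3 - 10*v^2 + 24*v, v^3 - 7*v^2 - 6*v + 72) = v^2 - 10*v + 24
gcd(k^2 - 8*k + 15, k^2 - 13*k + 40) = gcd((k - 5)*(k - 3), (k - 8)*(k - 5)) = k - 5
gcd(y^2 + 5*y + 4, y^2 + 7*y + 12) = y + 4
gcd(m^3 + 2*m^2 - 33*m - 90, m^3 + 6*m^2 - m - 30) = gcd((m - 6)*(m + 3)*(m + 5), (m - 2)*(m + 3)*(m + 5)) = m^2 + 8*m + 15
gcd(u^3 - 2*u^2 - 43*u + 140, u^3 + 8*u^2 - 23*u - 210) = u^2 + 2*u - 35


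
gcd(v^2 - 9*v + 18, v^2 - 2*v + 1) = 1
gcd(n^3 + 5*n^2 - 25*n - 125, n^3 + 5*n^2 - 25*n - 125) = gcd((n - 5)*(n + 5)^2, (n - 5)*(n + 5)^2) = n^3 + 5*n^2 - 25*n - 125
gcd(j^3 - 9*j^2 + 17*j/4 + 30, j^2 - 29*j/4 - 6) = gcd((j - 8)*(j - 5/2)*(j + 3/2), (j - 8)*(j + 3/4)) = j - 8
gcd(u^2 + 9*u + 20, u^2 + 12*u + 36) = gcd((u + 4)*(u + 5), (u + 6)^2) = 1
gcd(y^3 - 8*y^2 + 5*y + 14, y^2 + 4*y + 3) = y + 1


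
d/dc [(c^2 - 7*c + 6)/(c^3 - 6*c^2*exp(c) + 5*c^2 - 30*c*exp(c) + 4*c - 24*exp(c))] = ((2*c - 7)*(c^3 - 6*c^2*exp(c) + 5*c^2 - 30*c*exp(c) + 4*c - 24*exp(c)) + (c^2 - 7*c + 6)*(6*c^2*exp(c) - 3*c^2 + 42*c*exp(c) - 10*c + 54*exp(c) - 4))/(c^3 - 6*c^2*exp(c) + 5*c^2 - 30*c*exp(c) + 4*c - 24*exp(c))^2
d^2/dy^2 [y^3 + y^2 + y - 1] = 6*y + 2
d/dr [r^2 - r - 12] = 2*r - 1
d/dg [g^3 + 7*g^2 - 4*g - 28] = 3*g^2 + 14*g - 4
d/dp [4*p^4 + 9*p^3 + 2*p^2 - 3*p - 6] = 16*p^3 + 27*p^2 + 4*p - 3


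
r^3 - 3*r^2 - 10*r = r*(r - 5)*(r + 2)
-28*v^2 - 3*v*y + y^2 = (-7*v + y)*(4*v + y)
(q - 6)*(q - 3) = q^2 - 9*q + 18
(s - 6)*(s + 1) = s^2 - 5*s - 6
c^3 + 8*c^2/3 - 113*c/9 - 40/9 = (c - 8/3)*(c + 1/3)*(c + 5)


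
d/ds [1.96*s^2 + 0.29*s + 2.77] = 3.92*s + 0.29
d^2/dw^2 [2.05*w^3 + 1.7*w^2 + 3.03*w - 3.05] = 12.3*w + 3.4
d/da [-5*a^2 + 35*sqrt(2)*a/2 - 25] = -10*a + 35*sqrt(2)/2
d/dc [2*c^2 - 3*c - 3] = 4*c - 3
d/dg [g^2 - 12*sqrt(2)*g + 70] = 2*g - 12*sqrt(2)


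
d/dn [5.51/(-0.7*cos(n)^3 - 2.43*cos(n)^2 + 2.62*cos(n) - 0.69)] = (-11.571*cos(n)^2 - 26.7786*cos(n) + 14.4362)*sin(n)/(0.7*cos(n)^3 + 2.43*cos(n)^2 - 2.62*cos(n) + 0.69)^2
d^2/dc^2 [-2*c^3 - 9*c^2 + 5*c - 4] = -12*c - 18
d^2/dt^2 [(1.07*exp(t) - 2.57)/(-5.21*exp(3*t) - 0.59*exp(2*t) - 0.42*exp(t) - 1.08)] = (-116.176748*exp(6*t) + 617.975814*exp(5*t) + 95.892182*exp(4*t) + 93.35975*exp(3*t) - 124.146522*exp(2*t) - 5.611716*exp(t) - 2.4138)*exp(t)/(141.420761*exp(9*t) + 48.045057*exp(8*t) + 39.642369*exp(7*t) + 95.898491*exp(6*t) + 23.11461*exp(5*t) + 15.619608*exp(4*t) + 19.910664*exp(3*t) + 2.636064*exp(2*t) + 1.469664*exp(t) + 1.259712)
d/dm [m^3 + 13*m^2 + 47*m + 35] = 3*m^2 + 26*m + 47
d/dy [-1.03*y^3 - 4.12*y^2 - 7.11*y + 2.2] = -3.09*y^2 - 8.24*y - 7.11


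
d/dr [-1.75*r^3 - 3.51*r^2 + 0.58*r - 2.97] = -5.25*r^2 - 7.02*r + 0.58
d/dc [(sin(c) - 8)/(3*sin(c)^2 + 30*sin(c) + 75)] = (21 - sin(c))*cos(c)/(3*(sin(c) + 5)^3)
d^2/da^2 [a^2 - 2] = 2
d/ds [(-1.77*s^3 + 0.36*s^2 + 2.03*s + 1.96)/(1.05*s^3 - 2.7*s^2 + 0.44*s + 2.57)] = (4.401*s^4 - 5.8206*s^3 - 14.1813*s^2 + 12.4344*s + 4.3547)/(1.1025*s^6 - 5.67*s^5 + 8.214*s^4 + 3.021*s^3 - 13.6844*s^2 + 2.2616*s + 6.6049)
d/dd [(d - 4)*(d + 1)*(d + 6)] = 3*d^2 + 6*d - 22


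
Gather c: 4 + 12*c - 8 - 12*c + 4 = 0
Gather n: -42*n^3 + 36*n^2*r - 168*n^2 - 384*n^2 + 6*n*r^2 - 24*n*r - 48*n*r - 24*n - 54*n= -42*n^3 + n^2*(36*r - 552) + n*(6*r^2 - 72*r - 78)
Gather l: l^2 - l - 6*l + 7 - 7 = l^2 - 7*l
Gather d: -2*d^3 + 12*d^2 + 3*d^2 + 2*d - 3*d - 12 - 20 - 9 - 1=-2*d^3 + 15*d^2 - d - 42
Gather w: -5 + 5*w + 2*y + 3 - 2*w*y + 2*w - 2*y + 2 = w*(7 - 2*y)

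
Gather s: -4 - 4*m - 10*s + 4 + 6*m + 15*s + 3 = 2*m + 5*s + 3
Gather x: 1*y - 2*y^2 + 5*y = -2*y^2 + 6*y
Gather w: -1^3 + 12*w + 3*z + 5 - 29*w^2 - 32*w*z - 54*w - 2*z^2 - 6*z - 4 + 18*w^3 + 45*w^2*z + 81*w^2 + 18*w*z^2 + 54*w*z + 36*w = 18*w^3 + w^2*(45*z + 52) + w*(18*z^2 + 22*z - 6) - 2*z^2 - 3*z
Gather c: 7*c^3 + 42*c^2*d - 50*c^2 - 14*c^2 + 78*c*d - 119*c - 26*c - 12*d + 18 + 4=7*c^3 + c^2*(42*d - 64) + c*(78*d - 145) - 12*d + 22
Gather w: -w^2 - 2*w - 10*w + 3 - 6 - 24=-w^2 - 12*w - 27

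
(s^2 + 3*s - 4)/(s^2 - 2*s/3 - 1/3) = 3*(s + 4)/(3*s + 1)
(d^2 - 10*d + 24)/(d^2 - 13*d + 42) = (d - 4)/(d - 7)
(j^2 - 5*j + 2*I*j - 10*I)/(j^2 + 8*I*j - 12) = (j - 5)/(j + 6*I)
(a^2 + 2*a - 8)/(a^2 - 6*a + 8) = (a + 4)/(a - 4)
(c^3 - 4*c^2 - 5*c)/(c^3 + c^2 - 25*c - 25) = c/(c + 5)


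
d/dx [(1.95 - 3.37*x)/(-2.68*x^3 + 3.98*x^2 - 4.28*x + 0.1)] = (-18.0632*x^3 + 29.0906*x^2 - 15.522*x + 8.009)/(7.1824*x^6 - 21.3328*x^5 + 38.7812*x^4 - 34.6048*x^3 + 19.1144*x^2 - 0.856*x + 0.01)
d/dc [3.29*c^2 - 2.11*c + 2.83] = 6.58*c - 2.11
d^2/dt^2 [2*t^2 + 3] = 4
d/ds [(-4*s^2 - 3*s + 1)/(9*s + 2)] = (-36*s^2 - 16*s - 15)/(81*s^2 + 36*s + 4)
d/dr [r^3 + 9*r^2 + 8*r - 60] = 3*r^2 + 18*r + 8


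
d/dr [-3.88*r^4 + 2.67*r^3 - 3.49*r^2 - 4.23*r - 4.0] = -15.52*r^3 + 8.01*r^2 - 6.98*r - 4.23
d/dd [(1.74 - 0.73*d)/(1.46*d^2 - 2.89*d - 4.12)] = (1.0658*d^2 - 5.0808*d + 8.0362)/(2.1316*d^4 - 8.4388*d^3 - 3.6783*d^2 + 23.8136*d + 16.9744)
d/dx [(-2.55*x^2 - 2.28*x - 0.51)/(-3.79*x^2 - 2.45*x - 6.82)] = (-2.3937*x^2 + 30.9162*x + 14.3001)/(14.3641*x^4 + 18.571*x^3 + 57.6981*x^2 + 33.418*x + 46.5124)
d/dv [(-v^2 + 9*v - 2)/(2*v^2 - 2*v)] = (-4*v^2 + 2*v - 1)/(v^2*(v^2 - 2*v + 1))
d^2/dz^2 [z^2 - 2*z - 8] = 2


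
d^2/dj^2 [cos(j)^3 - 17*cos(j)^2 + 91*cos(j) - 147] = -367*cos(j)/4 + 34*cos(2*j) - 9*cos(3*j)/4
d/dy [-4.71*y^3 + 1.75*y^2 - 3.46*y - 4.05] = -14.13*y^2 + 3.5*y - 3.46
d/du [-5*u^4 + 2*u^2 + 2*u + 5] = -20*u^3 + 4*u + 2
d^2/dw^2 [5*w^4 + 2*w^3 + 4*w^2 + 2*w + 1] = 60*w^2 + 12*w + 8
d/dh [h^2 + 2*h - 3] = 2*h + 2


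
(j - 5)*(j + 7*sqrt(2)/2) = j^2 - 5*j + 7*sqrt(2)*j/2 - 35*sqrt(2)/2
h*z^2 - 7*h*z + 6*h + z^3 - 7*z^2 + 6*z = (h + z)*(z - 6)*(z - 1)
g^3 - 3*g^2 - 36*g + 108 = (g - 6)*(g - 3)*(g + 6)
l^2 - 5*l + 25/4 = (l - 5/2)^2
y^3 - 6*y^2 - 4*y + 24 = (y - 6)*(y - 2)*(y + 2)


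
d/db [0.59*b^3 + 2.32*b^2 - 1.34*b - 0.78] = 1.77*b^2 + 4.64*b - 1.34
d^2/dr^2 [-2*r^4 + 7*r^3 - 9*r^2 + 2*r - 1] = -24*r^2 + 42*r - 18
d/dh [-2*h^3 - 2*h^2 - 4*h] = -6*h^2 - 4*h - 4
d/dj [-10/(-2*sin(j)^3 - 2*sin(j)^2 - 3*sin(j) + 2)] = 10*(-4*sin(j) + 3*cos(2*j) - 6)*cos(j)/(2*sin(j)^3 + 2*sin(j)^2 + 3*sin(j) - 2)^2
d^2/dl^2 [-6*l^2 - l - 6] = -12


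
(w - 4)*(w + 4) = w^2 - 16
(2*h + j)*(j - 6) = 2*h*j - 12*h + j^2 - 6*j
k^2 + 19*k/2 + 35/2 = (k + 5/2)*(k + 7)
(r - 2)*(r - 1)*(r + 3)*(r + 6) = r^4 + 6*r^3 - 7*r^2 - 36*r + 36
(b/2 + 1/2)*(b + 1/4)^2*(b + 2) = b^4/2 + 7*b^3/4 + 57*b^2/32 + 19*b/32 + 1/16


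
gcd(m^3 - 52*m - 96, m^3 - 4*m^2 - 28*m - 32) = m^2 - 6*m - 16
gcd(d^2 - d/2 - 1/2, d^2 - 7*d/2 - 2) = d + 1/2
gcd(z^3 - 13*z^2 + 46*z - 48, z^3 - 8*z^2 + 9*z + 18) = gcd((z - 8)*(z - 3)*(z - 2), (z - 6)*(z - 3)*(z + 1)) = z - 3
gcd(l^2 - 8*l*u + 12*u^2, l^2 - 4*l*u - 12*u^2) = -l + 6*u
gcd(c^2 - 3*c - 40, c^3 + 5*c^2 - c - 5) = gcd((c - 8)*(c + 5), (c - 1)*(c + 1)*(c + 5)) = c + 5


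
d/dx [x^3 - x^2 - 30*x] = 3*x^2 - 2*x - 30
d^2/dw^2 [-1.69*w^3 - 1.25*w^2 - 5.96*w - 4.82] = -10.14*w - 2.5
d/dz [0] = 0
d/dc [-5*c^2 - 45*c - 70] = -10*c - 45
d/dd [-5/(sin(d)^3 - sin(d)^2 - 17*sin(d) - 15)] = 5*(3*sin(d)^2 - 2*sin(d) - 17)*cos(d)/(-sin(d)^3 + sin(d)^2 + 17*sin(d) + 15)^2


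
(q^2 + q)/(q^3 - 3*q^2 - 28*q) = (q + 1)/(q^2 - 3*q - 28)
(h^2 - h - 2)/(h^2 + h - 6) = (h + 1)/(h + 3)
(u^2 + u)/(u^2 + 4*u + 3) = u/(u + 3)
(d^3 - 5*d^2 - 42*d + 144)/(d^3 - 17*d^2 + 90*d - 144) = (d + 6)/(d - 6)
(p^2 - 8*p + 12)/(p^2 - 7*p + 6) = (p - 2)/(p - 1)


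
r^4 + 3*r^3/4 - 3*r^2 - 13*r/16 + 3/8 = (r - 3/2)*(r - 1/4)*(r + 1/2)*(r + 2)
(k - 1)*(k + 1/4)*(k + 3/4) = k^3 - 13*k/16 - 3/16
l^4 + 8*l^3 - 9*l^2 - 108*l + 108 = (l - 3)*(l - 1)*(l + 6)^2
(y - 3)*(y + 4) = y^2 + y - 12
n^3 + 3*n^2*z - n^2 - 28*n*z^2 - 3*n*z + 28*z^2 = (n - 1)*(n - 4*z)*(n + 7*z)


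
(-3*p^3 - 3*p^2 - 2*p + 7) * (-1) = 3*p^3 + 3*p^2 + 2*p - 7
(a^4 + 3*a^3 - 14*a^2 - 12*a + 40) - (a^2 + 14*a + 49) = a^4 + 3*a^3 - 15*a^2 - 26*a - 9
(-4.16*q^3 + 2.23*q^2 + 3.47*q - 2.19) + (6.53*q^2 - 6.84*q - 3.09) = -4.16*q^3 + 8.76*q^2 - 3.37*q - 5.28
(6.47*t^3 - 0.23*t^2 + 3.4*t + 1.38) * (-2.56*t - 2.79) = -16.5632*t^4 - 17.4625*t^3 - 8.0623*t^2 - 13.0188*t - 3.8502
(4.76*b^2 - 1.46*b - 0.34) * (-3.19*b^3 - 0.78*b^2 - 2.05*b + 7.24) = -15.1844*b^5 + 0.9446*b^4 - 7.5346*b^3 + 37.7206*b^2 - 9.8734*b - 2.4616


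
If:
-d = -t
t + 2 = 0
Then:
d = -2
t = -2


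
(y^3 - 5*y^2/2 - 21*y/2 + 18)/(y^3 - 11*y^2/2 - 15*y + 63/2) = (y - 4)/(y - 7)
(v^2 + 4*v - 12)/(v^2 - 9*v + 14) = (v + 6)/(v - 7)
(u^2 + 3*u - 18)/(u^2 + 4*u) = (u^2 + 3*u - 18)/(u*(u + 4))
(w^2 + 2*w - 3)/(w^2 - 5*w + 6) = (w^2 + 2*w - 3)/(w^2 - 5*w + 6)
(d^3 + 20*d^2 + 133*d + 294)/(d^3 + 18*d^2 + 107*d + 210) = (d + 7)/(d + 5)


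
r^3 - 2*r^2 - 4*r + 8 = (r - 2)^2*(r + 2)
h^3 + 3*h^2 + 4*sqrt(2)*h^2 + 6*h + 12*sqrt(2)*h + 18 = (h + 3)*(h + sqrt(2))*(h + 3*sqrt(2))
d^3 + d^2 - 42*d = d*(d - 6)*(d + 7)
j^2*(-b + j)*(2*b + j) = -2*b^2*j^2 + b*j^3 + j^4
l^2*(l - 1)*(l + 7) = l^4 + 6*l^3 - 7*l^2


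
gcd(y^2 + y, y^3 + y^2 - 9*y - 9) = y + 1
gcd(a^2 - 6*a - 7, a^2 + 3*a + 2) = a + 1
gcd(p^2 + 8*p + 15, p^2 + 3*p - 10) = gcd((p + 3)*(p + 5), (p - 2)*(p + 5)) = p + 5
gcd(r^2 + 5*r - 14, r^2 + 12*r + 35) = r + 7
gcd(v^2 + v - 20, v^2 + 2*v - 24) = v - 4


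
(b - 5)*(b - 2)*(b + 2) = b^3 - 5*b^2 - 4*b + 20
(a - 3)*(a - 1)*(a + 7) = a^3 + 3*a^2 - 25*a + 21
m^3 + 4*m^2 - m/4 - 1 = (m - 1/2)*(m + 1/2)*(m + 4)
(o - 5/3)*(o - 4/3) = o^2 - 3*o + 20/9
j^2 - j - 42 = (j - 7)*(j + 6)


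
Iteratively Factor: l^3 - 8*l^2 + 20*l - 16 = (l - 4)*(l^2 - 4*l + 4) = (l - 4)*(l - 2)*(l - 2)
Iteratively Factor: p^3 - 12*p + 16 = (p - 2)*(p^2 + 2*p - 8) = (p - 2)*(p + 4)*(p - 2)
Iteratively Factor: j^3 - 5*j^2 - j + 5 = (j - 1)*(j^2 - 4*j - 5) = (j - 1)*(j + 1)*(j - 5)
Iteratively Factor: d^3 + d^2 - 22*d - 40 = (d - 5)*(d^2 + 6*d + 8) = (d - 5)*(d + 2)*(d + 4)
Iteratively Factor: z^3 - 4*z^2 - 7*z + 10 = (z - 1)*(z^2 - 3*z - 10) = (z - 1)*(z + 2)*(z - 5)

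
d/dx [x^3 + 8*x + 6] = 3*x^2 + 8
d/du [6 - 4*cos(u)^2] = 4*sin(2*u)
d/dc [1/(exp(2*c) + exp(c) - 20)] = (-2*exp(c) - 1)*exp(c)/(exp(2*c) + exp(c) - 20)^2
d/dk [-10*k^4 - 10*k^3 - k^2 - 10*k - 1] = -40*k^3 - 30*k^2 - 2*k - 10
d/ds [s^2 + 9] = 2*s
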